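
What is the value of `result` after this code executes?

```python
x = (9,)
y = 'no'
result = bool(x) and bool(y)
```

x = (9,); y = 'no'; result = True

True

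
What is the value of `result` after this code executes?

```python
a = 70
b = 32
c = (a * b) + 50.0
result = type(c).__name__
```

a is int; b is int; c is float; result = 'float'

'float'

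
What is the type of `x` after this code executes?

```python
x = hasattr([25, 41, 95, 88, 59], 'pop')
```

hasattr() returns bool

bool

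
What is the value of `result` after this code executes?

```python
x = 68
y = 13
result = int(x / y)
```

x = 68; y = 13; result = 5

5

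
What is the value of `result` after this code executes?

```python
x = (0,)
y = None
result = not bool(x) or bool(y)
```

x = (0,); y = None; result = False

False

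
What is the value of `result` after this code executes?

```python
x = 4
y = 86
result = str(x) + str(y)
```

x = 4; y = 86; result = '486'

'486'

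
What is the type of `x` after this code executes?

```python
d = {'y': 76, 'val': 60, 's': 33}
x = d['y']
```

Accessing dict[str, int] with str key returns int

int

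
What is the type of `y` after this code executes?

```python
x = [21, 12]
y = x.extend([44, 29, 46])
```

list.extend() returns None

NoneType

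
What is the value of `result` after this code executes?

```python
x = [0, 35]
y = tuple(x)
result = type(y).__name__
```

x is list; y is tuple; result = 'tuple'

'tuple'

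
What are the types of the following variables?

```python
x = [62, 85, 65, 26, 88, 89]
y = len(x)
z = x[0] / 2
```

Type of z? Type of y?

int / int = float; len() returns int

float, int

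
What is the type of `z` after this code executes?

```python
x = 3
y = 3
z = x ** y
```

positive int ** positive int = int

int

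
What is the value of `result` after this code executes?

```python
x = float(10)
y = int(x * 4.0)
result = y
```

x = 10.0; y = 40; result = 40

40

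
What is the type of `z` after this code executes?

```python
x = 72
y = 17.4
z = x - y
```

int - float = float

float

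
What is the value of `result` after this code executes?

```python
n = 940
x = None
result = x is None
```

n = 940; x = None; result = True

True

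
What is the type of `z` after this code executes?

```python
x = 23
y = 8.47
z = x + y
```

int + float = float

float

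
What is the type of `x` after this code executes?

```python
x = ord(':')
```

ord() returns int (code point)

int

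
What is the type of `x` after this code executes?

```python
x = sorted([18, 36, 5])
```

sorted() always returns list

list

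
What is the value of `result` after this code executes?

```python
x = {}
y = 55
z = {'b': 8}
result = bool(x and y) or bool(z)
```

x = {}; y = 55; z = {'b': 8}; result = True

True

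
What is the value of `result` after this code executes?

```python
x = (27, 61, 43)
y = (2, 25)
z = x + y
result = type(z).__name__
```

x is tuple; y is tuple; z is tuple; result = 'tuple'

'tuple'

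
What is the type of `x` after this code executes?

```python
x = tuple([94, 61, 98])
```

tuple() constructor returns tuple

tuple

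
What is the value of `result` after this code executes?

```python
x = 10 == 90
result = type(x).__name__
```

x is bool; result = 'bool'

'bool'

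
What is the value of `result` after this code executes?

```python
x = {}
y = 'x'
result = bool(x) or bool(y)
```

x = {}; y = 'x'; result = True

True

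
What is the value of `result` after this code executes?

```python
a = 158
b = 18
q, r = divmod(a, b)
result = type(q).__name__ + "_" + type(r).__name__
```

a is int; b is int; q is int; r is int; result = 'int_int'

'int_int'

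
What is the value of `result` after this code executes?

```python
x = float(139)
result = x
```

x = 139.0; result = 139.0

139.0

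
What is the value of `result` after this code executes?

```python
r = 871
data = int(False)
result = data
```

r = 871; data = 0; result = 0

0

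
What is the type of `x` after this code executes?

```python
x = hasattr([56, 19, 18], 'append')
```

hasattr() returns bool

bool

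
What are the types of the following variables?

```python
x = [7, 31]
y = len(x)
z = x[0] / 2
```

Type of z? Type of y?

int / int = float; len() returns int

float, int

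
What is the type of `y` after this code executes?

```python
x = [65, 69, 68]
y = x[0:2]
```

Slicing a list returns a list

list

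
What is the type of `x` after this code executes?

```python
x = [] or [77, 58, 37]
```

'or' returns first truthy value (list)

list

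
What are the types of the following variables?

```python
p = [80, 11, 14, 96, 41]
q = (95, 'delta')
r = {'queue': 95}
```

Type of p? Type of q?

p is assigned a list literal (square brackets); q is assigned a tuple (parenthesized, comma-separated values)

list, tuple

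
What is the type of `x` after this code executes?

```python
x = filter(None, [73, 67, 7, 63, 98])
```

filter() returns a filter object

filter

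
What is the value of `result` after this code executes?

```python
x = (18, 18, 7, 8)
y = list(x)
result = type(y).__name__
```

x is tuple; y is list; result = 'list'

'list'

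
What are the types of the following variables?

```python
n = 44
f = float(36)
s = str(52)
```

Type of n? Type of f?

n is assigned a bare integer (no decimal point), so it is an int; f is assigned the result of calling float(), which returns a float

int, float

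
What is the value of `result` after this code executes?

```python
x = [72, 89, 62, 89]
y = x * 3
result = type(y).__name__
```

x is list; y is list; result = 'list'

'list'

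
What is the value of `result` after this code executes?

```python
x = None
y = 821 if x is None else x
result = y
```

x = None; y = 821; result = 821

821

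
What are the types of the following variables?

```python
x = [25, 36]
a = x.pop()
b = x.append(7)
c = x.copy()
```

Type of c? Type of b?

copy() returns list; append() returns None

list, NoneType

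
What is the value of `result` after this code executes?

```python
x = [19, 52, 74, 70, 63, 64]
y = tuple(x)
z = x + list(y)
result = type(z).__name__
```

x is list; y is tuple; z is list; result = 'list'

'list'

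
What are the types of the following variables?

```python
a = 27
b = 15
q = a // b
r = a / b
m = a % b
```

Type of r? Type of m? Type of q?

/ returns float; % of ints returns int; // returns int

float, int, int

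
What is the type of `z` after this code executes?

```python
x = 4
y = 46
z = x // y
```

int // int = int

int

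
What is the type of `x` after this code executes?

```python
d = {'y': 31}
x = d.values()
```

.values() returns dict_values view

dict_values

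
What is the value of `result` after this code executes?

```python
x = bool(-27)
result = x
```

x = True; result = True

True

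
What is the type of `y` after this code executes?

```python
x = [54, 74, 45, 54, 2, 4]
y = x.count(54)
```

list.count() returns int

int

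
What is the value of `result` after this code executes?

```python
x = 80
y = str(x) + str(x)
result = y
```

x = 80; y = '8080'; result = '8080'

'8080'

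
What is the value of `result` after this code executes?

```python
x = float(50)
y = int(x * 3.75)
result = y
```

x = 50.0; y = 187; result = 187

187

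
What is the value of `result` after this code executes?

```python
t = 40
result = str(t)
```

t = 40; result = '40'

'40'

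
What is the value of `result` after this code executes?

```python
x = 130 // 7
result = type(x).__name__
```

x is int; result = 'int'

'int'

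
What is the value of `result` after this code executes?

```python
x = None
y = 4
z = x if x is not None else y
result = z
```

x = None; y = 4; z = 4; result = 4

4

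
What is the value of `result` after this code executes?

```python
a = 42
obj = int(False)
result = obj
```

a = 42; obj = 0; result = 0

0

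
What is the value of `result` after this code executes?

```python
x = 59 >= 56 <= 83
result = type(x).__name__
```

x is bool; result = 'bool'

'bool'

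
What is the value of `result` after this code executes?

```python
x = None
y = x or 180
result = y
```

x = None; y = 180; result = 180

180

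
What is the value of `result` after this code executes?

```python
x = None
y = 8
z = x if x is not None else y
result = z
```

x = None; y = 8; z = 8; result = 8

8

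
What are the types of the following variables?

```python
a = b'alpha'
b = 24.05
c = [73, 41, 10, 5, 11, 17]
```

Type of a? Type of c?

a is assigned a bytes literal (b'...' prefix); c is assigned a list literal (square brackets)

bytes, list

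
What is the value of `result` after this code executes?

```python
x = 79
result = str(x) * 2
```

x = 79; result = '7979'

'7979'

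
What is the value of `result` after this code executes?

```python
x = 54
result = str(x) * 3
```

x = 54; result = '545454'

'545454'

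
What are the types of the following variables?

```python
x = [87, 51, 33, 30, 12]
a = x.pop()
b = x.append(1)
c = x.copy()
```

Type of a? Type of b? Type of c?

pop() returns element; append() returns None; copy() returns list

int, NoneType, list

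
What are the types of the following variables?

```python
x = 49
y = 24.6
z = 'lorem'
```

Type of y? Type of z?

y is assigned a number with a decimal point, so it is a float; z is assigned a quoted string literal, so it is a str

float, str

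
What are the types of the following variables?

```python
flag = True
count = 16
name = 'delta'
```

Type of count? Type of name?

count is assigned a bare integer (no decimal point), so it is an int; name is assigned a quoted string literal, so it is a str

int, str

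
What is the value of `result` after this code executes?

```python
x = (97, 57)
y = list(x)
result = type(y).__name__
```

x is tuple; y is list; result = 'list'

'list'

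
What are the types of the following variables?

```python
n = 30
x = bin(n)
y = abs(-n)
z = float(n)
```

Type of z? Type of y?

float() returns float; abs() of int returns int

float, int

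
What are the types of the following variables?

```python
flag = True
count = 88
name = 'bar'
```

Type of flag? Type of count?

flag is assigned the constant True, which has type bool; count is assigned a bare integer (no decimal point), so it is an int

bool, int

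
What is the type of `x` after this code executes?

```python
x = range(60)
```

range() returns a range object

range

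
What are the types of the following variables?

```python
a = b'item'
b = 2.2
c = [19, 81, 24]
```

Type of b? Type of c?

b is assigned a number with a decimal point, so it is a float; c is assigned a list literal (square brackets)

float, list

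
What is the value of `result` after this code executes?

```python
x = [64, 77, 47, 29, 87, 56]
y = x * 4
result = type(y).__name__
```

x is list; y is list; result = 'list'

'list'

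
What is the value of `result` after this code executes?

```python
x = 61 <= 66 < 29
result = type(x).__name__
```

x is bool; result = 'bool'

'bool'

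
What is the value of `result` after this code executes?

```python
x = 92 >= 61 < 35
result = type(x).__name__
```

x is bool; result = 'bool'

'bool'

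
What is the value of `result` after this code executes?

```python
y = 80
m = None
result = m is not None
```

y = 80; m = None; result = False

False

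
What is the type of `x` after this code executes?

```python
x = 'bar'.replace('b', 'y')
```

str.replace() returns str

str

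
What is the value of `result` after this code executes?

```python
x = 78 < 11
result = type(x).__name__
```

x is bool; result = 'bool'

'bool'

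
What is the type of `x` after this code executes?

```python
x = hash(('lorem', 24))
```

hash() returns int

int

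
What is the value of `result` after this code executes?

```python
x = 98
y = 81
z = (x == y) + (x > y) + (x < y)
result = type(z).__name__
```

x is int; y is int; z is int; result = 'int'

'int'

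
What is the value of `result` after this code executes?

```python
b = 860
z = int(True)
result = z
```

b = 860; z = 1; result = 1

1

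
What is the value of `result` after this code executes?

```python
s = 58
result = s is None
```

s = 58; result = False

False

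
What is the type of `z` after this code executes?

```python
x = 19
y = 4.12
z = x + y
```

int + float = float

float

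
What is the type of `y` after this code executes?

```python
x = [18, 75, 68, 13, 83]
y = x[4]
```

Indexing list[int] returns int

int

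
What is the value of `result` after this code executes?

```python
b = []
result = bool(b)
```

b = []; result = False

False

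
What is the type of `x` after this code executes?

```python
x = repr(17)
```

repr() returns str

str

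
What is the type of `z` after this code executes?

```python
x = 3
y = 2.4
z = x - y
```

int - float = float

float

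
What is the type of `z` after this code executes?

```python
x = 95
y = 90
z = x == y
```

Equality comparison returns bool

bool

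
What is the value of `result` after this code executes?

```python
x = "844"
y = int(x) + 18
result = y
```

x = '844'; y = 862; result = 862

862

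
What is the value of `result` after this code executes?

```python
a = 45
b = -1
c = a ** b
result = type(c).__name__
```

a is int; b is int; c is float; result = 'float'

'float'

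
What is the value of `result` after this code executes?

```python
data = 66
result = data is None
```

data = 66; result = False

False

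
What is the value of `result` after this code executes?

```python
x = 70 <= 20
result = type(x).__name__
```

x is bool; result = 'bool'

'bool'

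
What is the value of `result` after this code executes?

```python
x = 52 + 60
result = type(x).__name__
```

x is int; result = 'int'

'int'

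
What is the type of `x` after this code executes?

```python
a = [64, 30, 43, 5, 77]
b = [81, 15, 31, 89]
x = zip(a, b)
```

zip() returns a zip object

zip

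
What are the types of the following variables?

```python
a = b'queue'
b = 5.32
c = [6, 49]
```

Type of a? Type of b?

a is assigned a bytes literal (b'...' prefix); b is assigned a number with a decimal point, so it is a float

bytes, float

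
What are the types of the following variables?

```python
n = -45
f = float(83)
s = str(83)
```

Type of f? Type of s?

f is assigned the result of calling float(), which returns a float; s is assigned the result of calling str(), which returns a str

float, str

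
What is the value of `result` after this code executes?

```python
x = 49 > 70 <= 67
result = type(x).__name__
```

x is bool; result = 'bool'

'bool'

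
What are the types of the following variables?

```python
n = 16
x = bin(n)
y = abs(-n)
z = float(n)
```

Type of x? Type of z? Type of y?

bin() returns str; float() returns float; abs() of int returns int

str, float, int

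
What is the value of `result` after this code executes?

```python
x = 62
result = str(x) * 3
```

x = 62; result = '626262'

'626262'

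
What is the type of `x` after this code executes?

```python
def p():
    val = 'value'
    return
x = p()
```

Bare return returns None

NoneType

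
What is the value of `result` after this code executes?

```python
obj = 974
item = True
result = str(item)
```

obj = 974; item = True; result = 'True'

'True'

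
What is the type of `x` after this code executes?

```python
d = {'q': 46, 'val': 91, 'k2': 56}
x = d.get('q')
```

dict.get() returns value type when found

int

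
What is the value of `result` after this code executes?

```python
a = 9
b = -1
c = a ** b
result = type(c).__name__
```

a is int; b is int; c is float; result = 'float'

'float'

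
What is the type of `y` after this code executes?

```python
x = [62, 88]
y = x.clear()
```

list.clear() returns None

NoneType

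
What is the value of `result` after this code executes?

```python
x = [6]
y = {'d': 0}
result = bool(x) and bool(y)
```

x = [6]; y = {'d': 0}; result = True

True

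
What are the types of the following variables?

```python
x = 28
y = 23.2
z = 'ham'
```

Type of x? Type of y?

x is assigned a bare integer (no decimal point), so it is an int; y is assigned a number with a decimal point, so it is a float

int, float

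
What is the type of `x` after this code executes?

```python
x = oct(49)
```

oct() returns str representation

str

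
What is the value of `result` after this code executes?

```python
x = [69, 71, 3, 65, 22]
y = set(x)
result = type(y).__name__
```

x is list; y is set; result = 'set'

'set'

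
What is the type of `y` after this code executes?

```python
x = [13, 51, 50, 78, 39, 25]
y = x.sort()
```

list.sort() returns None (mutates in place)

NoneType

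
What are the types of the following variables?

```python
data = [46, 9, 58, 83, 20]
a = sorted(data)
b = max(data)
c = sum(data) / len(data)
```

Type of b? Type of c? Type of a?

max of ints returns int; int / int = float; sorted() returns list

int, float, list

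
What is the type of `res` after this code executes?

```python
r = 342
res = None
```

None has type NoneType

NoneType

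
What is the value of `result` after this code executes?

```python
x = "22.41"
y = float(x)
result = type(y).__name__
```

x is str; y is float; result = 'float'

'float'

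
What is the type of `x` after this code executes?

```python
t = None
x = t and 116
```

'and' returns first falsy value (None)

NoneType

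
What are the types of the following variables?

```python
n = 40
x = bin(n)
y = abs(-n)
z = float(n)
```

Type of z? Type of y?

float() returns float; abs() of int returns int

float, int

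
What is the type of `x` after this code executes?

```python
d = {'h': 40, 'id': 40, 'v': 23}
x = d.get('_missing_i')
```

dict.get() returns None when key not found

NoneType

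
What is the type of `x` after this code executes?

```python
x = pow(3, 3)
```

pow(int, int) returns int

int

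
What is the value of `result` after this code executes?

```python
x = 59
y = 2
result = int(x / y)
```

x = 59; y = 2; result = 29

29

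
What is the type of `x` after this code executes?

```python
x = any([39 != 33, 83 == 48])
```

any() returns bool

bool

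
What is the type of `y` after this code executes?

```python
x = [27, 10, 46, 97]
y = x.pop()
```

list.pop() returns the popped element

int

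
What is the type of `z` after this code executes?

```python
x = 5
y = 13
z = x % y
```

int % int = int

int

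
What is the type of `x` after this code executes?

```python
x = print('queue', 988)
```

print() returns None

NoneType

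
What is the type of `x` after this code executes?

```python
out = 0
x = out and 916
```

'and' returns first falsy value (0 is int)

int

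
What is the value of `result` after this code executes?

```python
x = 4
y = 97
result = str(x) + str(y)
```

x = 4; y = 97; result = '497'

'497'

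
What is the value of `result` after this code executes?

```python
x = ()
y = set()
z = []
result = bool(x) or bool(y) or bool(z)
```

x = (); y = set(); z = []; result = False

False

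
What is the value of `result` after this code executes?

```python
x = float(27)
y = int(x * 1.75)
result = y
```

x = 27.0; y = 47; result = 47

47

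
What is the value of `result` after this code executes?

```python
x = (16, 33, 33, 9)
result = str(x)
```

x = (16, 33, 33, 9); result = '(16, 33, 33, 9)'

'(16, 33, 33, 9)'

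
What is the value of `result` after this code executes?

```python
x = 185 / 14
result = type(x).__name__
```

x is float; result = 'float'

'float'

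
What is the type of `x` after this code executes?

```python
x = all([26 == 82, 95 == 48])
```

all() returns bool

bool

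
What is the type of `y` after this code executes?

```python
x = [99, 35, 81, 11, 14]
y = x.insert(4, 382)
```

list.insert() returns None

NoneType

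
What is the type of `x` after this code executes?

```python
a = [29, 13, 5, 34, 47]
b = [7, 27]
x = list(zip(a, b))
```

list(zip()) returns a list of tuples

list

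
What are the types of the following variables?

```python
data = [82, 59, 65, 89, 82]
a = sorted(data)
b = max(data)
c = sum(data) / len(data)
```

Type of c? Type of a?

int / int = float; sorted() returns list

float, list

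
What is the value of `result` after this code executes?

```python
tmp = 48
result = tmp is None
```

tmp = 48; result = False

False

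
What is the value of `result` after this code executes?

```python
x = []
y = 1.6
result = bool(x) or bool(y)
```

x = []; y = 1.6; result = True

True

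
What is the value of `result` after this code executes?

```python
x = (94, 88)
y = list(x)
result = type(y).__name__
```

x is tuple; y is list; result = 'list'

'list'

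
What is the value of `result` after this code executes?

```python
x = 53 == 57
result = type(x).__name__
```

x is bool; result = 'bool'

'bool'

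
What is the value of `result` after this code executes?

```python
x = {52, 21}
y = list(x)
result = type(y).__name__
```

x is set; y is list; result = 'list'

'list'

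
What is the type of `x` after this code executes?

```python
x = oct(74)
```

oct() returns str representation

str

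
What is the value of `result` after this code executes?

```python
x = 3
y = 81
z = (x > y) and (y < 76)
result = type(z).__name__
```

x is int; y is int; z is bool; result = 'bool'

'bool'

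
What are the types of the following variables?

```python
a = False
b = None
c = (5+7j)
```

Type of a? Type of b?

a is assigned the constant False, which has type bool; b is assigned None, whose type is NoneType

bool, NoneType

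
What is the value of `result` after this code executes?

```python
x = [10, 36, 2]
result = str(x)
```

x = [10, 36, 2]; result = '[10, 36, 2]'

'[10, 36, 2]'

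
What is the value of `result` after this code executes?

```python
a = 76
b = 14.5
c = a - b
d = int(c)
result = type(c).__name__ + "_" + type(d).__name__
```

a is int; b is float; c is float; d is int; result = 'float_int'

'float_int'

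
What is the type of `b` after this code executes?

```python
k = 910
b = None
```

None has type NoneType

NoneType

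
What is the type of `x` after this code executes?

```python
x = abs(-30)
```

abs() of int returns int

int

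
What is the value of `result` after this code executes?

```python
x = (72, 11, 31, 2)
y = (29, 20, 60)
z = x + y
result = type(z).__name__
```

x is tuple; y is tuple; z is tuple; result = 'tuple'

'tuple'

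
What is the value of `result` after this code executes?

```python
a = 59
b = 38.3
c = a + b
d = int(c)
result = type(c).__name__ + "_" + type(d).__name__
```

a is int; b is float; c is float; d is int; result = 'float_int'

'float_int'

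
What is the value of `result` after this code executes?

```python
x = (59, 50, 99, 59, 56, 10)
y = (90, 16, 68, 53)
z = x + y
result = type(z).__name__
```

x is tuple; y is tuple; z is tuple; result = 'tuple'

'tuple'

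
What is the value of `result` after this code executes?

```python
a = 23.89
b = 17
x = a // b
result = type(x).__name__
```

a is float; b is int; x is float; result = 'float'

'float'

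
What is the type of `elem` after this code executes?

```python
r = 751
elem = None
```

None has type NoneType

NoneType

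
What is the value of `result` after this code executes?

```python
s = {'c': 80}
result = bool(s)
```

s = {'c': 80}; result = True

True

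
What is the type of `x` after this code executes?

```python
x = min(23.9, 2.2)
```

min() of floats returns float

float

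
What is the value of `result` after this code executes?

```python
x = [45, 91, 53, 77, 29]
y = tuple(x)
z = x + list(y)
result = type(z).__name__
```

x is list; y is tuple; z is list; result = 'list'

'list'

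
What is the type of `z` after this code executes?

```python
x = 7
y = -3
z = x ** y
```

int ** negative = float

float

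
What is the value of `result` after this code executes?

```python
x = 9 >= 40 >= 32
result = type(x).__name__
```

x is bool; result = 'bool'

'bool'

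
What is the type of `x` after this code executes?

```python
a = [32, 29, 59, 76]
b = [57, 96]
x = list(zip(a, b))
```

list(zip()) returns a list of tuples

list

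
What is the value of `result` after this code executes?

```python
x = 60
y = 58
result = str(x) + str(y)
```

x = 60; y = 58; result = '6058'

'6058'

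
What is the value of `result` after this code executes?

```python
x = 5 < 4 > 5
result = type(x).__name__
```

x is bool; result = 'bool'

'bool'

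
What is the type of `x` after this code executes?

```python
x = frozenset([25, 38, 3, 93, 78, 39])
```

frozenset() returns frozenset

frozenset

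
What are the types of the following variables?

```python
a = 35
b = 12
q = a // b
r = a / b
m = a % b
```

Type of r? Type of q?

/ returns float; // returns int

float, int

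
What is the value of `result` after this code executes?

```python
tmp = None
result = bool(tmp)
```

tmp = None; result = False

False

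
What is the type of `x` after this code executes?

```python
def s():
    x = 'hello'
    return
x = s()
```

Bare return returns None

NoneType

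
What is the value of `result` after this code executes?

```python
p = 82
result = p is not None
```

p = 82; result = True

True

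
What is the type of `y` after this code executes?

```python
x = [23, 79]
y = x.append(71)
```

list.append() returns None (mutates in place)

NoneType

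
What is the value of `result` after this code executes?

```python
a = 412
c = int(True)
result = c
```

a = 412; c = 1; result = 1

1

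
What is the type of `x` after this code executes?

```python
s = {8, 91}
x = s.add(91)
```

set.add() returns None (mutates in place)

NoneType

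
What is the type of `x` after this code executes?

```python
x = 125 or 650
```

'or' returns first truthy value (int)

int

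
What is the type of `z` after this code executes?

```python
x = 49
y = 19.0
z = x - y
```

int - float = float

float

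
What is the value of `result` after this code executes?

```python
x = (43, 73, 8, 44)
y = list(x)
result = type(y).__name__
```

x is tuple; y is list; result = 'list'

'list'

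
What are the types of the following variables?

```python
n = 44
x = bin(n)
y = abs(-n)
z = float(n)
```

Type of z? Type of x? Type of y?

float() returns float; bin() returns str; abs() of int returns int

float, str, int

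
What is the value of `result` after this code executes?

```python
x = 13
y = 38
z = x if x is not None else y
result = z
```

x = 13; y = 38; z = 13; result = 13

13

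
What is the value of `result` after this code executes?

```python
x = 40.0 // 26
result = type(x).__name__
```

x is float; result = 'float'

'float'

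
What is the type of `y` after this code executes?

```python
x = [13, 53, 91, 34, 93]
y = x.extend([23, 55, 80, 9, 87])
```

list.extend() returns None

NoneType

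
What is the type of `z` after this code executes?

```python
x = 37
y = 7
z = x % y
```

int % int = int

int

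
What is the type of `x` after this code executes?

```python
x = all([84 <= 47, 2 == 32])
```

all() returns bool

bool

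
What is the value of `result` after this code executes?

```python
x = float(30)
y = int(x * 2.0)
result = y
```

x = 30.0; y = 60; result = 60

60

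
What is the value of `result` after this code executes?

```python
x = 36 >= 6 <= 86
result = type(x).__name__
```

x is bool; result = 'bool'

'bool'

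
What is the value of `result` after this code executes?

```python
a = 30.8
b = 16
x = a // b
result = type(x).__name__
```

a is float; b is int; x is float; result = 'float'

'float'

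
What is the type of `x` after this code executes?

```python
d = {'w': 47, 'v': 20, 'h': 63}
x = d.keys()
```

.keys() returns dict_keys view

dict_keys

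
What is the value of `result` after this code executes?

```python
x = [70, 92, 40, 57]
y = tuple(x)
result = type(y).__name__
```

x is list; y is tuple; result = 'tuple'

'tuple'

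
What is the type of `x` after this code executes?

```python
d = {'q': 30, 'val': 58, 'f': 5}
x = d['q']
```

Accessing dict[str, int] with str key returns int

int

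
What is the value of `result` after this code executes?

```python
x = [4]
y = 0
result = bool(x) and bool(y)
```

x = [4]; y = 0; result = False

False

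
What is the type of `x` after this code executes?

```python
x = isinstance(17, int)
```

isinstance() returns bool

bool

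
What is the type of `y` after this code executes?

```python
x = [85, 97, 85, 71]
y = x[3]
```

Indexing list[int] returns int

int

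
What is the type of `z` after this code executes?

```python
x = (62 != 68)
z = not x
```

'not' returns bool

bool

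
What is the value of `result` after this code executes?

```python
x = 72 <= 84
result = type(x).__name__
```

x is bool; result = 'bool'

'bool'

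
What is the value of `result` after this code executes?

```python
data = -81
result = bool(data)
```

data = -81; result = True

True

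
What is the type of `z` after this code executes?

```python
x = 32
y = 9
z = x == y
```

Equality comparison returns bool

bool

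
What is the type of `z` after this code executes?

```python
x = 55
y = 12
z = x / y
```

int / int = float

float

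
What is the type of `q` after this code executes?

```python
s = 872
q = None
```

None has type NoneType

NoneType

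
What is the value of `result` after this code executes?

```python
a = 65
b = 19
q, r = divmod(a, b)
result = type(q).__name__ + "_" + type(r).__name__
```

a is int; b is int; q is int; r is int; result = 'int_int'

'int_int'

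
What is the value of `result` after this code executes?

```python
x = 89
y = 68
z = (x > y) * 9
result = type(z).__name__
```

x is int; y is int; z is int; result = 'int'

'int'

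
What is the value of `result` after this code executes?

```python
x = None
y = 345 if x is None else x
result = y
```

x = None; y = 345; result = 345

345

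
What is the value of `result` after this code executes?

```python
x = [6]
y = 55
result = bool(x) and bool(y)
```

x = [6]; y = 55; result = True

True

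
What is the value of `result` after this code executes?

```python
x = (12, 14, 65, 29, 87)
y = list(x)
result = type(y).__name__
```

x is tuple; y is list; result = 'list'

'list'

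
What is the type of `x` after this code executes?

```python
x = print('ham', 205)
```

print() returns None

NoneType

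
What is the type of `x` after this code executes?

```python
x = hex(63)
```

hex() returns str representation

str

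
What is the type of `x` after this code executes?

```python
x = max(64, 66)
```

max() of ints returns int

int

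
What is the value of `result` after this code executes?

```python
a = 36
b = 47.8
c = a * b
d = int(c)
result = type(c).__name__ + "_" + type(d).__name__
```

a is int; b is float; c is float; d is int; result = 'float_int'

'float_int'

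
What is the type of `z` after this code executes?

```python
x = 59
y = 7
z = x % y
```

int % int = int

int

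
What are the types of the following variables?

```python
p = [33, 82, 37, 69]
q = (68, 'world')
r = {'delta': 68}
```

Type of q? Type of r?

q is assigned a tuple (parenthesized, comma-separated values); r is assigned a dict literal ({key: value})

tuple, dict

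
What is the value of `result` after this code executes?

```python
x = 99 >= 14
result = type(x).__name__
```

x is bool; result = 'bool'

'bool'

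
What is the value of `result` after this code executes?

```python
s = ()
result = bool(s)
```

s = (); result = False

False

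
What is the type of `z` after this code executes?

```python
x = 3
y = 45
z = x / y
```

int / int = float

float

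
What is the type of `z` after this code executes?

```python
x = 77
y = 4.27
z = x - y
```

int - float = float

float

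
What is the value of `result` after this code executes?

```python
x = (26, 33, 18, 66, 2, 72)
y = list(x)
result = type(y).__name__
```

x is tuple; y is list; result = 'list'

'list'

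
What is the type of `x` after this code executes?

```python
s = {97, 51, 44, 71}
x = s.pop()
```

Popping from set[int] returns int

int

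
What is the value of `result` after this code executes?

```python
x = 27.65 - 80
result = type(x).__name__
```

x is float; result = 'float'

'float'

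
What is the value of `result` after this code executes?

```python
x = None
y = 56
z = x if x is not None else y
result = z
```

x = None; y = 56; z = 56; result = 56

56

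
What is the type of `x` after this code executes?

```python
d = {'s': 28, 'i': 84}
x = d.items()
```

dict.items() returns dict_items view

dict_items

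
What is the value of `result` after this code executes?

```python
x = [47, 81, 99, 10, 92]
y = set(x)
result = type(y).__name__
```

x is list; y is set; result = 'set'

'set'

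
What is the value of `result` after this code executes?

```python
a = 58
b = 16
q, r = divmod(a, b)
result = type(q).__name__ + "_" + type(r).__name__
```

a is int; b is int; q is int; r is int; result = 'int_int'

'int_int'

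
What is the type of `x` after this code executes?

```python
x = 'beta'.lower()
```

str.lower() returns str

str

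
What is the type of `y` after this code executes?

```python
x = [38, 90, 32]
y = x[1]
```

Indexing list[int] returns int

int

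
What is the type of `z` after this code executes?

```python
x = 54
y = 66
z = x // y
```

int // int = int

int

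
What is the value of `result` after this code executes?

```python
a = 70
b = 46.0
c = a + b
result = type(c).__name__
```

a is int; b is float; c is float; result = 'float'

'float'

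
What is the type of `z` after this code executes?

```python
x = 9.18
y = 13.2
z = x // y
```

float // float = float

float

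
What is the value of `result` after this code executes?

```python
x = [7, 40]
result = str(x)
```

x = [7, 40]; result = '[7, 40]'

'[7, 40]'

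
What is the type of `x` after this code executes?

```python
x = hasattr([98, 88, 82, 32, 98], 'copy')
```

hasattr() returns bool

bool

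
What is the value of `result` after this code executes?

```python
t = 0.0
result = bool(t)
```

t = 0.0; result = False

False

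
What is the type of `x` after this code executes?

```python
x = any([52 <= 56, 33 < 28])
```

any() returns bool

bool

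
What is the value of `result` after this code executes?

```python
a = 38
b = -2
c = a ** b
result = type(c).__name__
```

a is int; b is int; c is float; result = 'float'

'float'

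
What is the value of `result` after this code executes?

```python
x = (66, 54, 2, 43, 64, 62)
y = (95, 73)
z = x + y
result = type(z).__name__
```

x is tuple; y is tuple; z is tuple; result = 'tuple'

'tuple'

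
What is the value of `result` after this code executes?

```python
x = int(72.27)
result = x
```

x = 72; result = 72

72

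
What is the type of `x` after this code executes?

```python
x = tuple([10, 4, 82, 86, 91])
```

tuple() constructor returns tuple

tuple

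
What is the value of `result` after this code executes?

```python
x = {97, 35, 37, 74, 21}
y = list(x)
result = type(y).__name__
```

x is set; y is list; result = 'list'

'list'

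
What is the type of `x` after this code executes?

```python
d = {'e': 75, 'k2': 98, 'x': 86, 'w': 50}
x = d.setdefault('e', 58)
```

dict.setdefault() returns the (existing or default) value

int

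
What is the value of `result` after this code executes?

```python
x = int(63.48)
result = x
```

x = 63; result = 63

63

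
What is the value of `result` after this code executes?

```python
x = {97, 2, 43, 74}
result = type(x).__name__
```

x is set; result = 'set'

'set'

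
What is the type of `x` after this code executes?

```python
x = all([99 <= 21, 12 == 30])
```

all() returns bool

bool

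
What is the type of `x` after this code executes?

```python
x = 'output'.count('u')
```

str.count() returns int

int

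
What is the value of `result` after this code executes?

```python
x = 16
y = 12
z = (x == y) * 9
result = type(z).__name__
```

x is int; y is int; z is int; result = 'int'

'int'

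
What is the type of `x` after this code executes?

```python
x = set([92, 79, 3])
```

set() constructor returns set

set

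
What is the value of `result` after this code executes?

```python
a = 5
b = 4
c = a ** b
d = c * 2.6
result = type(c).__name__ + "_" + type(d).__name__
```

a is int; b is int; c is int; d is float; result = 'int_float'

'int_float'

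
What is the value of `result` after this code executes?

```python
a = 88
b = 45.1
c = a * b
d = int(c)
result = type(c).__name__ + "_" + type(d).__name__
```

a is int; b is float; c is float; d is int; result = 'float_int'

'float_int'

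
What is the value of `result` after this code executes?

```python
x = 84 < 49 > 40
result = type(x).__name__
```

x is bool; result = 'bool'

'bool'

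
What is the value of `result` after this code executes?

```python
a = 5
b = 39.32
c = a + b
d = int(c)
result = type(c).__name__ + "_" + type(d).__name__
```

a is int; b is float; c is float; d is int; result = 'float_int'

'float_int'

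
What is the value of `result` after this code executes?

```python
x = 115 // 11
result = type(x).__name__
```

x is int; result = 'int'

'int'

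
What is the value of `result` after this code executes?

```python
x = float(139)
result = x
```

x = 139.0; result = 139.0

139.0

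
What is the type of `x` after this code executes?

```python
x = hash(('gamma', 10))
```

hash() returns int

int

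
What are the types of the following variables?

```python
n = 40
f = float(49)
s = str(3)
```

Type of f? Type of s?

f is assigned the result of calling float(), which returns a float; s is assigned the result of calling str(), which returns a str

float, str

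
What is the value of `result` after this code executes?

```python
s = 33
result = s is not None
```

s = 33; result = True

True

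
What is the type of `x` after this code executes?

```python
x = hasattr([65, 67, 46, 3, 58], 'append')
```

hasattr() returns bool

bool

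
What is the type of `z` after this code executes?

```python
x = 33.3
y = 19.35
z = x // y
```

float // float = float

float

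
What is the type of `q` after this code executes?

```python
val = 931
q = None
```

None has type NoneType

NoneType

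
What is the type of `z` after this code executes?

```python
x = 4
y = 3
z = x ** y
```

positive int ** positive int = int

int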